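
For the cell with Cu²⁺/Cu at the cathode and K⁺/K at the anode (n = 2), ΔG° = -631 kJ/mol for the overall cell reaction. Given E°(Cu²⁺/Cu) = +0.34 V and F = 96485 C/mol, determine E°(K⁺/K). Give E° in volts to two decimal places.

-2.93 V

E°cell = −ΔG°/(nF) = −(-631×10³)/((2)(96485)) = +3.270 V.
Since Cu²⁺/Cu is the cathode and K⁺/K the anode, E°cell = E°(Cu²⁺/Cu) − E°(K⁺/K).
So E°(K⁺/K) = E°(Cu²⁺/Cu) − E°cell = (+0.34) − (+3.270) = -2.93 V.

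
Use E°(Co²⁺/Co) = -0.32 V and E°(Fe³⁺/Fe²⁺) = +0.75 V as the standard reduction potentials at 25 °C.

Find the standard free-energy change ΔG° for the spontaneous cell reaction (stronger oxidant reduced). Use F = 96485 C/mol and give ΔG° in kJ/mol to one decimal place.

-206.5 kJ/mol

Fe³⁺/Fe²⁺ (E° = +0.75 V) is the cathode; Co²⁺/Co (E° = -0.32 V) is the anode, so E°cell = +1.07 V.
Balancing electrons gives n = 2 (lcm of 1 and 2).
ΔG° = −nFE° = −(2)(96485)(+1.07) = -206,478 J = -206.5 kJ/mol.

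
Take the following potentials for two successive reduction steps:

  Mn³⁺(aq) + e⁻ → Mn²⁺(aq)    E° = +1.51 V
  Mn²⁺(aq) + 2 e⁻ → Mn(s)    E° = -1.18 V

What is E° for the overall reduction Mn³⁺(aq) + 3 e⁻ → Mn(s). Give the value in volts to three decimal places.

-0.283 V

Standard free energies of sequential steps add: ΔG°₃ = ΔG°₁ + ΔG°₂, so n₃E°₃ = n₁E°₁ + n₂E°₂.
E°₃ = (1×+1.51 + 2×-1.18) / 3 = (-0.850) / 3 = -0.283 V.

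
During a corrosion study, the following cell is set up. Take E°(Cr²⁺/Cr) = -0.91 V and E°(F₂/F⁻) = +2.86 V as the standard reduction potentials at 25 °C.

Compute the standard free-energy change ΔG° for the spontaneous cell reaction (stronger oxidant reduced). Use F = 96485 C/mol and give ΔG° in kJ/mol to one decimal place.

F₂/F⁻ (E° = +2.86 V) is the cathode; Cr²⁺/Cr (E° = -0.91 V) is the anode, so E°cell = +3.77 V.
Balancing electrons gives n = 2 (lcm of 2 and 2).
ΔG° = −nFE° = −(2)(96485)(+3.77) = -727,497 J = -727.5 kJ/mol.

-727.5 kJ/mol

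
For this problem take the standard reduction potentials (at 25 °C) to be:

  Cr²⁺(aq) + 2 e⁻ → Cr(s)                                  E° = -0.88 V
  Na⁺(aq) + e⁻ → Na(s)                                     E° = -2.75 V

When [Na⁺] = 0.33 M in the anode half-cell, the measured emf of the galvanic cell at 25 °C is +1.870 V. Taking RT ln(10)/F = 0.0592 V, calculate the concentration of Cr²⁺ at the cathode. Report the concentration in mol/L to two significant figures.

0.11 M

Cr²⁺/Cr is the cathode, Na⁺/Na the anode: E°cell = +1.87 V, n = 2.
Overall reaction: Cr²⁺(aq) + 2 Na(s) → Cr(s) + 2 Na⁺(aq); Q = [Na⁺]^2/[Cr²⁺]^1.
From E = E° − (0.0592/n) log Q: log Q = (E° − E)·n/0.0592 = (+1.87 − (+1.870))·2/0.0592 = 0.0000.
So 1·log[Cr²⁺] = 2·log(0.33) − log Q = -0.9630 − (0.0000) = -0.9630; [Cr²⁺] = 10^(-0.9630) ≈ 0.11 M.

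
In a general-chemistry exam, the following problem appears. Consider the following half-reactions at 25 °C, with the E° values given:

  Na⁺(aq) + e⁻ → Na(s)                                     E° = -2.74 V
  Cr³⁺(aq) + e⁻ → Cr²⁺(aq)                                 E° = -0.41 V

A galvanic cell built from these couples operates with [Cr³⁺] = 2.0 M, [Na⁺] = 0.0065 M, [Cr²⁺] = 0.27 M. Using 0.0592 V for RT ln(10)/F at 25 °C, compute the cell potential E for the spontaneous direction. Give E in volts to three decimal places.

Cr³⁺/Cr²⁺ is the cathode (higher E°), Na⁺/Na the anode: E°cell = -0.41 − (-2.74) = +2.33 V, n = 1.
Overall: Cr³⁺(aq) + Na(s) → Cr²⁺(aq) + Na⁺(aq)
Q = [Cr²⁺]·[Na⁺] / ([Cr³⁺]); log Q = -3.057.
E = E° − (0.0592/n) log Q = +2.33 − (0.0592/1)(-3.057) = +2.511 V.

+2.511 V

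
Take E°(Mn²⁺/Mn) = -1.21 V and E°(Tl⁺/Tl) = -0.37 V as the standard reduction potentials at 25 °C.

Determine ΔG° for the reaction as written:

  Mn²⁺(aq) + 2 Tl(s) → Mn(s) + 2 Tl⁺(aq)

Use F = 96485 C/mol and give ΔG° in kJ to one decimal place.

+162.1 kJ

As written, Mn²⁺/Mn is reduced (cathode) and Tl⁺/Tl is oxidised (anode), so E°cell = (-1.21) − (-0.37) = -0.84 V.
Balancing electrons gives n = 2.
ΔG° = −nFE° = −(2)(96485)(-0.84) = 162,095 J = +162.1 kJ.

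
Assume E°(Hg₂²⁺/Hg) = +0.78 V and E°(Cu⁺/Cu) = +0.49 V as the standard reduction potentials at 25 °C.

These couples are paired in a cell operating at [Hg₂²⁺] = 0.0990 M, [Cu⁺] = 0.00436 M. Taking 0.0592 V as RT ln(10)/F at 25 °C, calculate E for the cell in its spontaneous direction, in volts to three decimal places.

Hg₂²⁺/Hg is the cathode (higher E°), Cu⁺/Cu the anode: E°cell = +0.78 − (+0.49) = +0.29 V, n = 2.
Overall: Hg₂²⁺(aq) + 2 Cu(s) → 2 Hg(l) + 2 Cu⁺(aq)
Q = [Cu⁺]^2 / ([Hg₂²⁺]); log Q = -3.717.
E = E° − (0.0592/n) log Q = +0.29 − (0.0592/2)(-3.717) = +0.400 V.

+0.400 V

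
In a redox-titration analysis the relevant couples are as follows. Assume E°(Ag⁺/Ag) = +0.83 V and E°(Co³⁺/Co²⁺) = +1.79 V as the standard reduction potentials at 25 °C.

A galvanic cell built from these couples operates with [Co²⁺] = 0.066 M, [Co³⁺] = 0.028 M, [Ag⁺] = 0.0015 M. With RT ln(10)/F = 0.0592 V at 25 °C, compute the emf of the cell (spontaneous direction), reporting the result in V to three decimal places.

+1.105 V

Co³⁺/Co²⁺ is the cathode (higher E°), Ag⁺/Ag the anode: E°cell = +1.79 − (+0.83) = +0.96 V, n = 1.
Overall: Co³⁺(aq) + Ag(s) → Co²⁺(aq) + Ag⁺(aq)
Q = [Co²⁺]·[Ag⁺] / ([Co³⁺]); log Q = -2.452.
E = E° − (0.0592/n) log Q = +0.96 − (0.0592/1)(-2.452) = +1.105 V.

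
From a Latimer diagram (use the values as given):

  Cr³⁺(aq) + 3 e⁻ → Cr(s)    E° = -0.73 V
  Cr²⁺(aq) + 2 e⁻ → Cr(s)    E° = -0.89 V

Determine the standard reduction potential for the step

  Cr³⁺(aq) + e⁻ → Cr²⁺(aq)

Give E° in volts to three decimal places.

-0.410 V

Sequential free energies add, so n₃E°₃ = n₁E°₁ + n₂E°₂.
With n₃ = 3, and the known step contributing 2×(-0.89) V, the unknown satisfies 1·E° = 3×(-0.73) − 2×(-0.89) = -0.410.
E° = -0.410 / 1 = -0.410 V.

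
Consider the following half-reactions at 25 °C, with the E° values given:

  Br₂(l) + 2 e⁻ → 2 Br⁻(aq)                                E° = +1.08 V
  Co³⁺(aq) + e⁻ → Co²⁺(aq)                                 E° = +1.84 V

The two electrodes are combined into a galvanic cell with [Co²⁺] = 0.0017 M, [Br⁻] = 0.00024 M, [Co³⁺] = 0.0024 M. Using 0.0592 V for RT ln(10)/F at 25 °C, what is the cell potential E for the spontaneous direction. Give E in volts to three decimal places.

Co³⁺/Co²⁺ is the cathode (higher E°), Br₂/Br⁻ the anode: E°cell = +1.84 − (+1.08) = +0.76 V, n = 2.
Overall: 2 Co³⁺(aq) + 2 Br⁻(aq) → 2 Co²⁺(aq) + Br₂(l)
Q = [Co²⁺]^2 / ([Co³⁺]^2·[Br⁻]^2); log Q = 6.940.
E = E° − (0.0592/n) log Q = +0.76 − (0.0592/2)(6.940) = +0.555 V.

+0.555 V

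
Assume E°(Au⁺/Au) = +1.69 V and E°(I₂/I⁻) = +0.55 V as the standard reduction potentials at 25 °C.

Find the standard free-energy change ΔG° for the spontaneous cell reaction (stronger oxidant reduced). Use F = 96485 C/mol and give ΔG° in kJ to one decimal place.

Au⁺/Au (E° = +1.69 V) is the cathode; I₂/I⁻ (E° = +0.55 V) is the anode, so E°cell = +1.14 V.
Balancing electrons gives n = 2 (lcm of 1 and 2).
ΔG° = −nFE° = −(2)(96485)(+1.14) = -219,986 J = -220.0 kJ.

-220.0 kJ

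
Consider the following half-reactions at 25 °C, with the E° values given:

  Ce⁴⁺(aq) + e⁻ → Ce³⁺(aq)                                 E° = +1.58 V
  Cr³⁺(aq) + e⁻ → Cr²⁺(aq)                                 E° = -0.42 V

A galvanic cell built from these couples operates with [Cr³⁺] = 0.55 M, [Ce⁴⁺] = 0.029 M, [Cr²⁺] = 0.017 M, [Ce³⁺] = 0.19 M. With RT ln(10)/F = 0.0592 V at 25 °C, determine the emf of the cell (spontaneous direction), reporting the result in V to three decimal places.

Ce⁴⁺/Ce³⁺ is the cathode (higher E°), Cr³⁺/Cr²⁺ the anode: E°cell = +1.58 − (-0.42) = +2.00 V, n = 1.
Overall: Ce⁴⁺(aq) + Cr²⁺(aq) → Ce³⁺(aq) + Cr³⁺(aq)
Q = [Ce³⁺]·[Cr³⁺] / ([Ce⁴⁺]·[Cr²⁺]); log Q = 2.326.
E = E° − (0.0592/n) log Q = +2.00 − (0.0592/1)(2.326) = +1.862 V.

+1.862 V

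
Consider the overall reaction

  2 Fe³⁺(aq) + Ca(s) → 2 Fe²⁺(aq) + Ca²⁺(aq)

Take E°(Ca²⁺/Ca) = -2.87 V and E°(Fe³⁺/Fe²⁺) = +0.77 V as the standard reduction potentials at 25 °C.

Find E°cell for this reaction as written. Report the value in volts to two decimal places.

The Fe³⁺/Fe²⁺ couple has the higher reduction potential, so it is the cathode; Ca²⁺/Ca is oxidised at the anode.
E°cell = E°(cathode) − E°(anode) = (+0.77) − (-2.87) = +3.64 V.
Since E°cell > 0, the reaction is spontaneous under standard conditions.

+3.64 V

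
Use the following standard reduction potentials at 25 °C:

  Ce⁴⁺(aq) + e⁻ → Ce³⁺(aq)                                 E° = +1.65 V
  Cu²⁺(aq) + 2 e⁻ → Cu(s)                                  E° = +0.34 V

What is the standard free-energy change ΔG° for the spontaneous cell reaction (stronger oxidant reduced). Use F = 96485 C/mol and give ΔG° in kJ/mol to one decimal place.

Ce⁴⁺/Ce³⁺ (E° = +1.65 V) is the cathode; Cu²⁺/Cu (E° = +0.34 V) is the anode, so E°cell = +1.31 V.
Balancing electrons gives n = 2 (lcm of 1 and 2).
ΔG° = −nFE° = −(2)(96485)(+1.31) = -252,791 J = -252.8 kJ/mol.

-252.8 kJ/mol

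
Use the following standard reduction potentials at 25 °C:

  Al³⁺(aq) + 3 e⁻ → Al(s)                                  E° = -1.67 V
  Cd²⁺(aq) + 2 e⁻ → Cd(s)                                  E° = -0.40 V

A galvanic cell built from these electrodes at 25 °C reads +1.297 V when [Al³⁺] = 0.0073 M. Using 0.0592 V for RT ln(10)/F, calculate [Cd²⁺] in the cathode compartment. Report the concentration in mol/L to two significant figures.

Cd²⁺/Cd is the cathode, Al³⁺/Al the anode: E°cell = +1.27 V, n = 6.
Overall reaction: 3 Cd²⁺(aq) + 2 Al(s) → 3 Cd(s) + 2 Al³⁺(aq); Q = [Al³⁺]^2/[Cd²⁺]^3.
From E = E° − (0.0592/n) log Q: log Q = (E° − E)·n/0.0592 = (+1.27 − (+1.297))·6/0.0592 = -2.7365.
So 3·log[Cd²⁺] = 2·log(0.0073) − log Q = -4.2734 − (-2.7365) = -1.5369; log[Cd²⁺] = -1.5369 / 3 = -0.5123; [Cd²⁺] = 10^(-0.5123) ≈ 0.31 M.

0.31 M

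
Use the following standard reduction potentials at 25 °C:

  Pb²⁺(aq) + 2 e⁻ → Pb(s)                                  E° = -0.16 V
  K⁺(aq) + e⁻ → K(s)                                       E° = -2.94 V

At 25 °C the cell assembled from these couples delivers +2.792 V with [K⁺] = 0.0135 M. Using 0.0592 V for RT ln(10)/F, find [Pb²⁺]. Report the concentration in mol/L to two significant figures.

Pb²⁺/Pb is the cathode, K⁺/K the anode: E°cell = +2.78 V, n = 2.
Overall reaction: Pb²⁺(aq) + 2 K(s) → Pb(s) + 2 K⁺(aq); Q = [K⁺]^2/[Pb²⁺]^1.
From E = E° − (0.0592/n) log Q: log Q = (E° − E)·n/0.0592 = (+2.78 − (+2.792))·2/0.0592 = -0.4054.
So 1·log[Pb²⁺] = 2·log(0.0135) − log Q = -3.7393 − (-0.4054) = -3.3339; [Pb²⁺] = 10^(-3.3339) ≈ 0.00046 M.

0.00046 M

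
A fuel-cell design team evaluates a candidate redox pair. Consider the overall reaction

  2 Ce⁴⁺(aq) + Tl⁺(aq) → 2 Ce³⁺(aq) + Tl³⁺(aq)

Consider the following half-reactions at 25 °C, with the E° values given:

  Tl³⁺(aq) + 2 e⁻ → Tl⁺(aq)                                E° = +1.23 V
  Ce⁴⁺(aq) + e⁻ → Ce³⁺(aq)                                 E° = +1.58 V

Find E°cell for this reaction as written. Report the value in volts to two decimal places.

+0.35 V

The Ce⁴⁺/Ce³⁺ couple has the higher reduction potential, so it is the cathode; Tl³⁺/Tl⁺ is oxidised at the anode.
E°cell = E°(cathode) − E°(anode) = (+1.58) − (+1.23) = +0.35 V.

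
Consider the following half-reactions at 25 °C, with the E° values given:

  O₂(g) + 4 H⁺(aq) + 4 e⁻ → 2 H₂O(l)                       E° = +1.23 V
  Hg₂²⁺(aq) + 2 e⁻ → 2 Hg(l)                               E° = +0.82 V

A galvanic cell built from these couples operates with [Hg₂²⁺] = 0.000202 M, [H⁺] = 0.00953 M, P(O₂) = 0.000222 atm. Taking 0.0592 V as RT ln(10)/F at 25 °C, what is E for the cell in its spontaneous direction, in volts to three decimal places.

+0.346 V

O₂/H₂O is the cathode (higher E°), Hg₂²⁺/Hg the anode: E°cell = +1.23 − (+0.82) = +0.41 V, n = 4.
Overall: O₂(g) + 4 H⁺(aq) + 4 Hg(l) → 2 H₂O(l) + 2 Hg₂²⁺(aq)
Q = [Hg₂²⁺]^2 / (P(O₂)·[H⁺]^4); log Q = 4.348.
E = E° − (0.0592/n) log Q = +0.41 − (0.0592/4)(4.348) = +0.346 V.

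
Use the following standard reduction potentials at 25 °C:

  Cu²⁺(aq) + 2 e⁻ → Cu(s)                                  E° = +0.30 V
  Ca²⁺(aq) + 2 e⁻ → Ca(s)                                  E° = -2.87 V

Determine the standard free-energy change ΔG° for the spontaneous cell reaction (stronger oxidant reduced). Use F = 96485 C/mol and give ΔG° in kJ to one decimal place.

-611.7 kJ

Cu²⁺/Cu (E° = +0.30 V) is the cathode; Ca²⁺/Ca (E° = -2.87 V) is the anode, so E°cell = +3.17 V.
Balancing electrons gives n = 2 (lcm of 2 and 2).
ΔG° = −nFE° = −(2)(96485)(+3.17) = -611,715 J = -611.7 kJ.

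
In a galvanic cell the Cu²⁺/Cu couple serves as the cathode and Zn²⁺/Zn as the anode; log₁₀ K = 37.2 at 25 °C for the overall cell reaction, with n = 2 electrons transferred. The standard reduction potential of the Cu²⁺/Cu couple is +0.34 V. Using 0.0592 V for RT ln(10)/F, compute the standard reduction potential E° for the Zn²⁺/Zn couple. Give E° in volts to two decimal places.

-0.76 V

E°cell = (0.0592/n)·log K = (0.0592/2)(37.2) = +1.101 V.
Since Cu²⁺/Cu is the cathode and Zn²⁺/Zn the anode, E°cell = E°(Cu²⁺/Cu) − E°(Zn²⁺/Zn).
So E°(Zn²⁺/Zn) = E°(Cu²⁺/Cu) − E°cell = (+0.34) − (+1.101) = -0.76 V.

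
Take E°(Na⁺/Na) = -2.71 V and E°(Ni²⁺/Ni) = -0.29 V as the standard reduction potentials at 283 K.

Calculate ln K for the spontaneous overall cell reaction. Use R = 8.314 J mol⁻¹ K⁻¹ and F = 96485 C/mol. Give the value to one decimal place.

198.5

Cathode: Ni²⁺/Ni; anode: Na⁺/Na. E°cell = (-0.29) − (-2.71) = +2.42 V, with n = 2.
ΔG° = −nFE° = −RT ln K, so ln K = nFE°/(RT) = (2)(96485)(+2.42) / ((8.314)(283)) = 198.476.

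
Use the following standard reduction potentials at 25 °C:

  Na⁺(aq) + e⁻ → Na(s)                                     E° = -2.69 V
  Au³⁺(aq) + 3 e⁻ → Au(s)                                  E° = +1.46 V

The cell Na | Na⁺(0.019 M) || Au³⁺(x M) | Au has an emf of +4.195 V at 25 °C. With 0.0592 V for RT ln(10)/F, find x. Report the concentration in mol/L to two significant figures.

Au³⁺/Au is the cathode, Na⁺/Na the anode: E°cell = +4.15 V, n = 3.
Overall reaction: Au³⁺(aq) + 3 Na(s) → Au(s) + 3 Na⁺(aq); Q = [Na⁺]^3/[Au³⁺]^1.
From E = E° − (0.0592/n) log Q: log Q = (E° − E)·n/0.0592 = (+4.15 − (+4.195))·3/0.0592 = -2.2804.
So 1·log[Au³⁺] = 3·log(0.019) − log Q = -5.1637 − (-2.2804) = -2.8833; [Au³⁺] = 10^(-2.8833) ≈ 0.0013 M.

0.0013 M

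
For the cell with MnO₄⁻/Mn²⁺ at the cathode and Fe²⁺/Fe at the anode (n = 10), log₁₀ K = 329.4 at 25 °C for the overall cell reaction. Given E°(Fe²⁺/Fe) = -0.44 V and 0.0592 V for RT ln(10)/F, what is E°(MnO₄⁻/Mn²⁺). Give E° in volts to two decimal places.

E°cell = (0.0592/n)·log K = (0.0592/10)(329.4) = +1.950 V.
Since MnO₄⁻/Mn²⁺ is the cathode and Fe²⁺/Fe the anode, E°cell = E°(MnO₄⁻/Mn²⁺) − E°(Fe²⁺/Fe).
So E°(MnO₄⁻/Mn²⁺) = E°cell + E°(Fe²⁺/Fe) = +1.950 + (-0.44) = +1.51 V.

+1.51 V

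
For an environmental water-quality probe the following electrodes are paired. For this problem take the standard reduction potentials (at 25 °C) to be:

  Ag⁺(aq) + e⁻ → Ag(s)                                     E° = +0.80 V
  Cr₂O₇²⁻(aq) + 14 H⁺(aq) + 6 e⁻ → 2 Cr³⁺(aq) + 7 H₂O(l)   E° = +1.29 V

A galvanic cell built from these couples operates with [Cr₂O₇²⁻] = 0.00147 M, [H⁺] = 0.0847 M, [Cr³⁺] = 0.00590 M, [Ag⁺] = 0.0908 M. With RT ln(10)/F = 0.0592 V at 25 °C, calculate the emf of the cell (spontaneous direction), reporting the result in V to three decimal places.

Cr₂O₇²⁻/Cr³⁺ is the cathode (higher E°), Ag⁺/Ag the anode: E°cell = +1.29 − (+0.80) = +0.49 V, n = 6.
Overall: Cr₂O₇²⁻(aq) + 14 H⁺(aq) + 6 Ag(s) → 2 Cr³⁺(aq) + 7 H₂O(l) + 6 Ag⁺(aq)
Q = [Cr³⁺]^2·[Ag⁺]^6 / ([Cr₂O₇²⁻]·[H⁺]^14); log Q = 7.133.
E = E° − (0.0592/n) log Q = +0.49 − (0.0592/6)(7.133) = +0.420 V.

+0.420 V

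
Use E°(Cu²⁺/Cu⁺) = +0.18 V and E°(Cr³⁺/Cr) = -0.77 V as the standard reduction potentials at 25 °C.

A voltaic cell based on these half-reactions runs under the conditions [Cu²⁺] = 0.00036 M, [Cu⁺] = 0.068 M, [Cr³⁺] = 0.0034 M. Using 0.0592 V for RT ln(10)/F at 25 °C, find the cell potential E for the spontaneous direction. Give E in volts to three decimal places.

+0.864 V

Cu²⁺/Cu⁺ is the cathode (higher E°), Cr³⁺/Cr the anode: E°cell = +0.18 − (-0.77) = +0.95 V, n = 3.
Overall: 3 Cu²⁺(aq) + Cr(s) → 3 Cu⁺(aq) + Cr³⁺(aq)
Q = [Cu⁺]^3·[Cr³⁺] / ([Cu²⁺]^3); log Q = 4.360.
E = E° − (0.0592/n) log Q = +0.95 − (0.0592/3)(4.360) = +0.864 V.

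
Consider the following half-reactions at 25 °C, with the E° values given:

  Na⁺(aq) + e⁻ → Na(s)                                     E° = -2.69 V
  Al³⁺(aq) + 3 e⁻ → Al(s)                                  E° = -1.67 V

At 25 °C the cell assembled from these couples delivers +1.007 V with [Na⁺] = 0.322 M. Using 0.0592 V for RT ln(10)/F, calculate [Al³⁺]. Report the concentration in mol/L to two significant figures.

0.0073 M

Al³⁺/Al is the cathode, Na⁺/Na the anode: E°cell = +1.02 V, n = 3.
Overall reaction: Al³⁺(aq) + 3 Na(s) → Al(s) + 3 Na⁺(aq); Q = [Na⁺]^3/[Al³⁺]^1.
From E = E° − (0.0592/n) log Q: log Q = (E° − E)·n/0.0592 = (+1.02 − (+1.007))·3/0.0592 = 0.6588.
So 1·log[Al³⁺] = 3·log(0.322) − log Q = -1.4764 − (0.6588) = -2.1352; [Al³⁺] = 10^(-2.1352) ≈ 0.0073 M.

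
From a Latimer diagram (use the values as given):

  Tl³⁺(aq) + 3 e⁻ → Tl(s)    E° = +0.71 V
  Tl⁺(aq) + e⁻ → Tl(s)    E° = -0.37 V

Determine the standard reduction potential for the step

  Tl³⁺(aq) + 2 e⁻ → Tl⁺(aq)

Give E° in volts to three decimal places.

Sequential free energies add, so n₃E°₃ = n₁E°₁ + n₂E°₂.
With n₃ = 3, and the known step contributing 1×(-0.37) V, the unknown satisfies 2·E° = 3×(+0.71) − 1×(-0.37) = +2.500.
E° = +2.500 / 2 = +1.250 V.

+1.250 V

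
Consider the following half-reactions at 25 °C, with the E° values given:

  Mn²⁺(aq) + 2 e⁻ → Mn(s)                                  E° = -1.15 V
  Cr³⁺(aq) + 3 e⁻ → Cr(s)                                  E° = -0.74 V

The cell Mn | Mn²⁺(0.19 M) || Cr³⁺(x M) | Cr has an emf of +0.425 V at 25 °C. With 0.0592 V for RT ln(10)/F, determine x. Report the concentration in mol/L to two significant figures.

0.48 M

Cr³⁺/Cr is the cathode, Mn²⁺/Mn the anode: E°cell = +0.41 V, n = 6.
Overall reaction: 2 Cr³⁺(aq) + 3 Mn(s) → 2 Cr(s) + 3 Mn²⁺(aq); Q = [Mn²⁺]^3/[Cr³⁺]^2.
From E = E° − (0.0592/n) log Q: log Q = (E° − E)·n/0.0592 = (+0.41 − (+0.425))·6/0.0592 = -1.5203.
So 2·log[Cr³⁺] = 3·log(0.19) − log Q = -2.1637 − (-1.5203) = -0.6434; log[Cr³⁺] = -0.6434 / 2 = -0.3217; [Cr³⁺] = 10^(-0.3217) ≈ 0.48 M.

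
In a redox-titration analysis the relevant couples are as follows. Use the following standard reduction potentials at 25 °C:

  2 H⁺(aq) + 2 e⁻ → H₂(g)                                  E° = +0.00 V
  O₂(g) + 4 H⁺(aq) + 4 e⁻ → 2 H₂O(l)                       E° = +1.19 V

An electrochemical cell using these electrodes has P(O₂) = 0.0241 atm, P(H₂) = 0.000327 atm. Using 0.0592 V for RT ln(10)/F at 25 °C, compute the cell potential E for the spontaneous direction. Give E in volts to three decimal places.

O₂/H₂O is the cathode (higher E°), H⁺/H₂ the anode: E°cell = +1.19 − (+0.00) = +1.19 V, n = 4.
Overall: O₂(g) + 2 H₂(g) → 2 H₂O(l)
Q = 1 / (P(O₂)·P(H₂)^2); log Q = 8.589.
E = E° − (0.0592/n) log Q = +1.19 − (0.0592/4)(8.589) = +1.063 V.

+1.063 V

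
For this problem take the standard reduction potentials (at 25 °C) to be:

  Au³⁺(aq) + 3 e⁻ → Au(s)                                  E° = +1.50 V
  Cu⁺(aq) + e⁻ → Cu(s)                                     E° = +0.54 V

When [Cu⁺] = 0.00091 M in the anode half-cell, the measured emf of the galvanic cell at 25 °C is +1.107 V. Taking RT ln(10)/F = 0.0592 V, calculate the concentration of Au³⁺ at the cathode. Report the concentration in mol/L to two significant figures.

Au³⁺/Au is the cathode, Cu⁺/Cu the anode: E°cell = +0.96 V, n = 3.
Overall reaction: Au³⁺(aq) + 3 Cu(s) → Au(s) + 3 Cu⁺(aq); Q = [Cu⁺]^3/[Au³⁺]^1.
From E = E° − (0.0592/n) log Q: log Q = (E° − E)·n/0.0592 = (+0.96 − (+1.107))·3/0.0592 = -7.4493.
So 1·log[Au³⁺] = 3·log(0.00091) − log Q = -9.1229 − (-7.4493) = -1.6736; [Au³⁺] = 10^(-1.6736) ≈ 0.021 M.

0.021 M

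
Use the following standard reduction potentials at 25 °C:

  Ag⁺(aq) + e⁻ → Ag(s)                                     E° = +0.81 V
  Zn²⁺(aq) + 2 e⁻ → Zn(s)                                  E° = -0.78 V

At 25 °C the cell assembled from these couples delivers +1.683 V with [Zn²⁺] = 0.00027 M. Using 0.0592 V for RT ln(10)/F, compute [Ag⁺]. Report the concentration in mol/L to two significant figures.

Ag⁺/Ag is the cathode, Zn²⁺/Zn the anode: E°cell = +1.59 V, n = 2.
Overall reaction: 2 Ag⁺(aq) + Zn(s) → 2 Ag(s) + Zn²⁺(aq); Q = [Zn²⁺]^1/[Ag⁺]^2.
From E = E° − (0.0592/n) log Q: log Q = (E° − E)·n/0.0592 = (+1.59 − (+1.683))·2/0.0592 = -3.1419.
So 2·log[Ag⁺] = 1·log(0.00027) − log Q = -3.5686 − (-3.1419) = -0.4267; log[Ag⁺] = -0.4267 / 2 = -0.2134; [Ag⁺] = 10^(-0.2134) ≈ 0.61 M.

0.61 M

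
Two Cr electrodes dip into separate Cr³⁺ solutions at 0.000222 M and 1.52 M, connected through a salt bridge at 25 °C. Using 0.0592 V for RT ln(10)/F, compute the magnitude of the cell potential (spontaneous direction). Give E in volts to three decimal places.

+0.076 V

For a concentration cell E°cell = 0. The 1.52 M side is the cathode (reduction is favoured where [Cr³⁺] is higher).
With n = 3, E = −(0.0592/3) log([Cr³⁺]ₐₙ/[Cr³⁺]꜀ₐₜ) = −(0.0592/3) log(0.000222/1.52) = −(0.0592/3)(-3.835) = +0.076 V.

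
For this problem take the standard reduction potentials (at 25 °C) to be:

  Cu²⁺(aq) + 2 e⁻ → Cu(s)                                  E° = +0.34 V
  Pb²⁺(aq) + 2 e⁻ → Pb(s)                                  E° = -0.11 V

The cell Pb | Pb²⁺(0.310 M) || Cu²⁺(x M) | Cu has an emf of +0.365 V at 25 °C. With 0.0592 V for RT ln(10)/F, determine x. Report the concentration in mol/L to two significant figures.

0.00042 M

Cu²⁺/Cu is the cathode, Pb²⁺/Pb the anode: E°cell = +0.45 V, n = 2.
Overall reaction: Cu²⁺(aq) + Pb(s) → Cu(s) + Pb²⁺(aq); Q = [Pb²⁺]^1/[Cu²⁺]^1.
From E = E° − (0.0592/n) log Q: log Q = (E° − E)·n/0.0592 = (+0.45 − (+0.365))·2/0.0592 = 2.8716.
So 1·log[Cu²⁺] = 1·log(0.31) − log Q = -0.5086 − (2.8716) = -3.3802; [Cu²⁺] = 10^(-3.3802) ≈ 0.00042 M.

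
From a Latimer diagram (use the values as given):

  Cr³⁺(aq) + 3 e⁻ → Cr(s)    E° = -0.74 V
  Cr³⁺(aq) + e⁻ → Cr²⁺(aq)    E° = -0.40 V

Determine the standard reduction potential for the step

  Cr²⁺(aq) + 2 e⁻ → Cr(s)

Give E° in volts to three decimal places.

Sequential free energies add, so n₃E°₃ = n₁E°₁ + n₂E°₂.
With n₃ = 3, and the known step contributing 1×(-0.40) V, the unknown satisfies 2·E° = 3×(-0.74) − 1×(-0.40) = -1.820.
E° = -1.820 / 2 = -0.910 V.

-0.910 V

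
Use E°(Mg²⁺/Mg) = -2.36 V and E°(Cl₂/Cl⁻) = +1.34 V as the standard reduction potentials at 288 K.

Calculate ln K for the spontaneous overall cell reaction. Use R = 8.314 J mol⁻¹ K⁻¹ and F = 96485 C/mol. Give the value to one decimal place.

298.2

Cathode: Cl₂/Cl⁻; anode: Mg²⁺/Mg. E°cell = (+1.34) − (-2.36) = +3.70 V, with n = 2.
ΔG° = −nFE° = −RT ln K, so ln K = nFE°/(RT) = (2)(96485)(+3.70) / ((8.314)(288)) = 298.187.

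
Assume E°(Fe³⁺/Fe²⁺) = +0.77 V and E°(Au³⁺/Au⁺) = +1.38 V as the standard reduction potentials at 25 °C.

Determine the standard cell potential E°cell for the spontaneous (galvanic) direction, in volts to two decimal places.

The Au³⁺/Au⁺ couple has the higher reduction potential, so it is the cathode; Fe³⁺/Fe²⁺ is oxidised at the anode.
E°cell = E°(cathode) − E°(anode) = (+1.38) − (+0.77) = +0.61 V.

+0.61 V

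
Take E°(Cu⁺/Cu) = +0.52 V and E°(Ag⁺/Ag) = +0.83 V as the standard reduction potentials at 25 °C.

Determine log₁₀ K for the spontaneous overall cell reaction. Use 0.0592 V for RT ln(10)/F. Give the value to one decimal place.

Cathode: Ag⁺/Ag; anode: Cu⁺/Cu. E°cell = +0.31 V, n = 1.
log K = nE°cell / 0.0592 = (1)(+0.31) / 0.0592 = 5.2.

5.2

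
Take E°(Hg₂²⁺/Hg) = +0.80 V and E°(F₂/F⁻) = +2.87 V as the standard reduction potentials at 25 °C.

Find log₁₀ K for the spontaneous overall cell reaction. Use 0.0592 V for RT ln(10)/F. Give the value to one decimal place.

Cathode: F₂/F⁻; anode: Hg₂²⁺/Hg. E°cell = +2.07 V, n = 2.
log K = nE°cell / 0.0592 = (2)(+2.07) / 0.0592 = 69.9.

69.9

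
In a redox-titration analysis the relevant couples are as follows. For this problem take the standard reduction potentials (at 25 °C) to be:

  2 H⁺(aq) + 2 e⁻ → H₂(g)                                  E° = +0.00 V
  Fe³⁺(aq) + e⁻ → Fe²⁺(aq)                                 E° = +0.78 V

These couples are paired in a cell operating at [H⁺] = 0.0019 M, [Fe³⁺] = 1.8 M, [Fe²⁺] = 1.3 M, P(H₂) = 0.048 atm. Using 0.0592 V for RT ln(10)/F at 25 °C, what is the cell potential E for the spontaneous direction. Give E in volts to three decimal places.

Fe³⁺/Fe²⁺ is the cathode (higher E°), H⁺/H₂ the anode: E°cell = +0.78 − (+0.00) = +0.78 V, n = 2.
Overall: 2 Fe³⁺(aq) + H₂(g) → 2 Fe²⁺(aq) + 2 H⁺(aq)
Q = [Fe²⁺]^2·[H⁺]^2 / ([Fe³⁺]^2·P(H₂)); log Q = -4.406.
E = E° − (0.0592/n) log Q = +0.78 − (0.0592/2)(-4.406) = +0.910 V.

+0.910 V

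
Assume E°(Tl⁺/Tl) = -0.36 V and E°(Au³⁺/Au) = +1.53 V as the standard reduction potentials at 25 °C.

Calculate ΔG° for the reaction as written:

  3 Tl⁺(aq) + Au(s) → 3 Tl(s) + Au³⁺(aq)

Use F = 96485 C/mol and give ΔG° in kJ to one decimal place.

As written, Tl⁺/Tl is reduced (cathode) and Au³⁺/Au is oxidised (anode), so E°cell = (-0.36) − (+1.53) = -1.89 V.
Balancing electrons gives n = 3.
ΔG° = −nFE° = −(3)(96485)(-1.89) = 547,070 J = +547.1 kJ.

+547.1 kJ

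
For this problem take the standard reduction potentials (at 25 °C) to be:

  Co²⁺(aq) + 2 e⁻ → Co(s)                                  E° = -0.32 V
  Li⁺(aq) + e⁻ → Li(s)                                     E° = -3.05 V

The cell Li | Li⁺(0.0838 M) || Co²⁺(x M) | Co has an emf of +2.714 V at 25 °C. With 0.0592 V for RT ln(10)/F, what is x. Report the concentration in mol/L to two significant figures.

Co²⁺/Co is the cathode, Li⁺/Li the anode: E°cell = +2.73 V, n = 2.
Overall reaction: Co²⁺(aq) + 2 Li(s) → Co(s) + 2 Li⁺(aq); Q = [Li⁺]^2/[Co²⁺]^1.
From E = E° − (0.0592/n) log Q: log Q = (E° − E)·n/0.0592 = (+2.73 − (+2.714))·2/0.0592 = 0.5405.
So 1·log[Co²⁺] = 2·log(0.0838) − log Q = -2.1535 − (0.5405) = -2.6940; [Co²⁺] = 10^(-2.6940) ≈ 0.0020 M.

0.0020 M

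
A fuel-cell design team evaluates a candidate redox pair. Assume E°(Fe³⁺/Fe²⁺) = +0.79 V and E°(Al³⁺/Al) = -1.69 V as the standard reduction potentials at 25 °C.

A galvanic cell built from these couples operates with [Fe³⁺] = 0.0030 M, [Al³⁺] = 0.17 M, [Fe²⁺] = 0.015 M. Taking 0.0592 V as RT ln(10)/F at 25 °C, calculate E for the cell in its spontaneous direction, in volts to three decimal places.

+2.454 V

Fe³⁺/Fe²⁺ is the cathode (higher E°), Al³⁺/Al the anode: E°cell = +0.79 − (-1.69) = +2.48 V, n = 3.
Overall: 3 Fe³⁺(aq) + Al(s) → 3 Fe²⁺(aq) + Al³⁺(aq)
Q = [Fe²⁺]^3·[Al³⁺] / ([Fe³⁺]^3); log Q = 1.327.
E = E° − (0.0592/n) log Q = +2.48 − (0.0592/3)(1.327) = +2.454 V.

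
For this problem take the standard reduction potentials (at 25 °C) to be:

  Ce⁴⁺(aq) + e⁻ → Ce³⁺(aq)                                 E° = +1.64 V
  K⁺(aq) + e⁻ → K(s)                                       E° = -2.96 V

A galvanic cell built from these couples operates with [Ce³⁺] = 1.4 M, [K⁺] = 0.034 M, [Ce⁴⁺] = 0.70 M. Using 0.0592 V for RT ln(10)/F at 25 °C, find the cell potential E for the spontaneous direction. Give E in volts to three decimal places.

+4.669 V

Ce⁴⁺/Ce³⁺ is the cathode (higher E°), K⁺/K the anode: E°cell = +1.64 − (-2.96) = +4.60 V, n = 1.
Overall: Ce⁴⁺(aq) + K(s) → Ce³⁺(aq) + K⁺(aq)
Q = [Ce³⁺]·[K⁺] / ([Ce⁴⁺]); log Q = -1.167.
E = E° − (0.0592/n) log Q = +4.60 − (0.0592/1)(-1.167) = +4.669 V.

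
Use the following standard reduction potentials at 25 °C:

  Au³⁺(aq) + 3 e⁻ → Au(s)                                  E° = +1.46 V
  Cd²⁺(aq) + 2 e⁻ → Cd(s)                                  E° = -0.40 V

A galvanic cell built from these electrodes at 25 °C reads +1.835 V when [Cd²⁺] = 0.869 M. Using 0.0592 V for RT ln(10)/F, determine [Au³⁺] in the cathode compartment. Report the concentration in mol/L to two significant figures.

Au³⁺/Au is the cathode, Cd²⁺/Cd the anode: E°cell = +1.86 V, n = 6.
Overall reaction: 2 Au³⁺(aq) + 3 Cd(s) → 2 Au(s) + 3 Cd²⁺(aq); Q = [Cd²⁺]^3/[Au³⁺]^2.
From E = E° − (0.0592/n) log Q: log Q = (E° − E)·n/0.0592 = (+1.86 − (+1.835))·6/0.0592 = 2.5338.
So 2·log[Au³⁺] = 3·log(0.869) − log Q = -0.1829 − (2.5338) = -2.7167; log[Au³⁺] = -2.7167 / 2 = -1.3583; [Au³⁺] = 10^(-1.3583) ≈ 0.044 M.

0.044 M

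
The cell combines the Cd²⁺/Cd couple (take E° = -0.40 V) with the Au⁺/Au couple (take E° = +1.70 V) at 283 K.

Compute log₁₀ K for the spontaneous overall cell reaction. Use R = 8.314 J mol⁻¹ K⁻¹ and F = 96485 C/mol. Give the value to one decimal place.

Cathode: Au⁺/Au; anode: Cd²⁺/Cd. E°cell = (+1.70) − (-0.40) = +2.10 V, with n = 2.
ΔG° = −nFE° = −RT ln K, so ln K = nFE°/(RT) = (2)(96485)(+2.10) / ((8.314)(283)) = 172.232.
log₁₀ K = 172.232 / ln 10 = 74.8.

74.8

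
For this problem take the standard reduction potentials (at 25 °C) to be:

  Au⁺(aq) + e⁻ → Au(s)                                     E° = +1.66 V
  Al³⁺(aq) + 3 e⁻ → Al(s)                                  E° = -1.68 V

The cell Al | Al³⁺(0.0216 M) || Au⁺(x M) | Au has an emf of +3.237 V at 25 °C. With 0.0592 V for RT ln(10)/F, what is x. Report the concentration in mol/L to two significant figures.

0.0051 M

Au⁺/Au is the cathode, Al³⁺/Al the anode: E°cell = +3.34 V, n = 3.
Overall reaction: 3 Au⁺(aq) + Al(s) → 3 Au(s) + Al³⁺(aq); Q = [Al³⁺]^1/[Au⁺]^3.
From E = E° − (0.0592/n) log Q: log Q = (E° − E)·n/0.0592 = (+3.34 − (+3.237))·3/0.0592 = 5.2196.
So 3·log[Au⁺] = 1·log(0.0216) − log Q = -1.6655 − (5.2196) = -6.8851; log[Au⁺] = -6.8851 / 3 = -2.2950; [Au⁺] = 10^(-2.2950) ≈ 0.0051 M.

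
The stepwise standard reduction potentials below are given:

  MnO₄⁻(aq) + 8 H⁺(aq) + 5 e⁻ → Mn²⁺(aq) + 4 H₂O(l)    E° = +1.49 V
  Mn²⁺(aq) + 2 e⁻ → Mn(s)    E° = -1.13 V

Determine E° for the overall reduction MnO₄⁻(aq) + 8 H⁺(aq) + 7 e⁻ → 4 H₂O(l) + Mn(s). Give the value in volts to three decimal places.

+0.741 V

Since ΔG° = −nFE° is additive over sequential reductions, n₃E°₃ = n₁E°₁ + n₂E°₂.
E°₃ = (5×+1.49 + 2×-1.13) / 7 = (+5.190) / 7 = +0.741 V.
E° values themselves are not directly additive — weighting by electron count is essential.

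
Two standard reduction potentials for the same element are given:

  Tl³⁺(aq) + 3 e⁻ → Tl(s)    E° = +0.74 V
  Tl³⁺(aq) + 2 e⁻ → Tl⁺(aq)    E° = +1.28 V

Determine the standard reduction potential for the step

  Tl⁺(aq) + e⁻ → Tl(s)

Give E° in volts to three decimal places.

-0.340 V

Sequential free energies add, so n₃E°₃ = n₁E°₁ + n₂E°₂.
With n₃ = 3, and the known step contributing 2×(+1.28) V, the unknown satisfies 1·E° = 3×(+0.74) − 2×(+1.28) = -0.340.
E° = -0.340 / 1 = -0.340 V.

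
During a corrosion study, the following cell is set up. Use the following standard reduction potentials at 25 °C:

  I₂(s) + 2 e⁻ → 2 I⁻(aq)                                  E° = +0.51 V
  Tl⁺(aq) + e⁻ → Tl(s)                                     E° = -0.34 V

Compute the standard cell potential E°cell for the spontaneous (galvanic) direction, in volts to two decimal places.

The I₂/I⁻ couple has the higher reduction potential, so it is the cathode; Tl⁺/Tl is oxidised at the anode.
E°cell = E°(cathode) − E°(anode) = (+0.51) − (-0.34) = +0.85 V.

+0.85 V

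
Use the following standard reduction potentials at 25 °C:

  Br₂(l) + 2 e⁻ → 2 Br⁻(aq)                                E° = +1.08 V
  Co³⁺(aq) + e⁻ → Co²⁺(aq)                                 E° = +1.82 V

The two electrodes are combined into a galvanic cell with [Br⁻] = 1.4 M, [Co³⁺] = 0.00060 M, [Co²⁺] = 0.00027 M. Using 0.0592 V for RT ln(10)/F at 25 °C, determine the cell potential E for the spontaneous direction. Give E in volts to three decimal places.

Co³⁺/Co²⁺ is the cathode (higher E°), Br₂/Br⁻ the anode: E°cell = +1.82 − (+1.08) = +0.74 V, n = 2.
Overall: 2 Co³⁺(aq) + 2 Br⁻(aq) → 2 Co²⁺(aq) + Br₂(l)
Q = [Co²⁺]^2 / ([Co³⁺]^2·[Br⁻]^2); log Q = -0.986.
E = E° − (0.0592/n) log Q = +0.74 − (0.0592/2)(-0.986) = +0.769 V.

+0.769 V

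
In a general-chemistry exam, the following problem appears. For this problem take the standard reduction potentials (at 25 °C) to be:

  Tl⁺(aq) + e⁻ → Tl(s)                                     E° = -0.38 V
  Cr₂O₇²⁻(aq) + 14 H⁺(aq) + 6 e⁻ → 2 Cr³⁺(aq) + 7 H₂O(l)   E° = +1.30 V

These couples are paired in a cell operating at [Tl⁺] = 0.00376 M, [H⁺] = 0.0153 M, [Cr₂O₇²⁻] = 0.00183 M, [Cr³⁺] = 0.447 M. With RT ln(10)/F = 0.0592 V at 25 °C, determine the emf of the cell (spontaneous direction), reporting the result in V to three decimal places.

Cr₂O₇²⁻/Cr³⁺ is the cathode (higher E°), Tl⁺/Tl the anode: E°cell = +1.30 − (-0.38) = +1.68 V, n = 6.
Overall: Cr₂O₇²⁻(aq) + 14 H⁺(aq) + 6 Tl(s) → 2 Cr³⁺(aq) + 7 H₂O(l) + 6 Tl⁺(aq)
Q = [Cr³⁺]^2·[Tl⁺]^6 / ([Cr₂O₇²⁻]·[H⁺]^14); log Q = 12.904.
E = E° − (0.0592/n) log Q = +1.68 − (0.0592/6)(12.904) = +1.553 V.

+1.553 V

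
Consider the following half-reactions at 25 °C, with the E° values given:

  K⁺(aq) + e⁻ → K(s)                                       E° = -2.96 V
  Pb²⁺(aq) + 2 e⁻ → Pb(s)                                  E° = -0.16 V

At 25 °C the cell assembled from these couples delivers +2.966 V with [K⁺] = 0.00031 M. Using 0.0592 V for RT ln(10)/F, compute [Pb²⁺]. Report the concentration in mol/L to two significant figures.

Pb²⁺/Pb is the cathode, K⁺/K the anode: E°cell = +2.80 V, n = 2.
Overall reaction: Pb²⁺(aq) + 2 K(s) → Pb(s) + 2 K⁺(aq); Q = [K⁺]^2/[Pb²⁺]^1.
From E = E° − (0.0592/n) log Q: log Q = (E° − E)·n/0.0592 = (+2.80 − (+2.966))·2/0.0592 = -5.6081.
So 1·log[Pb²⁺] = 2·log(0.00031) − log Q = -7.0173 − (-5.6081) = -1.4092; [Pb²⁺] = 10^(-1.4092) ≈ 0.039 M.

0.039 M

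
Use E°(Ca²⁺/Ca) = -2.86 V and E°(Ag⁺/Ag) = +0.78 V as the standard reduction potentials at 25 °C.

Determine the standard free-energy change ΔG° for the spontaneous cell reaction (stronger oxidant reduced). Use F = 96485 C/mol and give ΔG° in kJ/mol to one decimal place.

Ag⁺/Ag (E° = +0.78 V) is the cathode; Ca²⁺/Ca (E° = -2.86 V) is the anode, so E°cell = +3.64 V.
Balancing electrons gives n = 2 (lcm of 1 and 2).
ΔG° = −nFE° = −(2)(96485)(+3.64) = -702,411 J = -702.4 kJ/mol.

-702.4 kJ/mol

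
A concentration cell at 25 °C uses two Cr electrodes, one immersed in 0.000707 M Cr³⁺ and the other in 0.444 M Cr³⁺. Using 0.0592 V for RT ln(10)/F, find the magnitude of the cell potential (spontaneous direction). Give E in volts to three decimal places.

For a concentration cell E°cell = 0. The 0.444 M side is the cathode (reduction is favoured where [Cr³⁺] is higher).
With n = 3, E = −(0.0592/3) log([Cr³⁺]ₐₙ/[Cr³⁺]꜀ₐₜ) = −(0.0592/3) log(0.000707/0.444) = −(0.0592/3)(-2.798) = +0.055 V.

+0.055 V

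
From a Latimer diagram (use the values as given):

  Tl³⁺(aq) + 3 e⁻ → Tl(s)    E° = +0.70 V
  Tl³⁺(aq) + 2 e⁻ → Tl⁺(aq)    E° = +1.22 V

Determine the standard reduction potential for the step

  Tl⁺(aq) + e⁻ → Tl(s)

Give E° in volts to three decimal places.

Sequential free energies add, so n₃E°₃ = n₁E°₁ + n₂E°₂.
With n₃ = 3, and the known step contributing 2×(+1.22) V, the unknown satisfies 1·E° = 3×(+0.70) − 2×(+1.22) = -0.340.
E° = -0.340 / 1 = -0.340 V.

-0.340 V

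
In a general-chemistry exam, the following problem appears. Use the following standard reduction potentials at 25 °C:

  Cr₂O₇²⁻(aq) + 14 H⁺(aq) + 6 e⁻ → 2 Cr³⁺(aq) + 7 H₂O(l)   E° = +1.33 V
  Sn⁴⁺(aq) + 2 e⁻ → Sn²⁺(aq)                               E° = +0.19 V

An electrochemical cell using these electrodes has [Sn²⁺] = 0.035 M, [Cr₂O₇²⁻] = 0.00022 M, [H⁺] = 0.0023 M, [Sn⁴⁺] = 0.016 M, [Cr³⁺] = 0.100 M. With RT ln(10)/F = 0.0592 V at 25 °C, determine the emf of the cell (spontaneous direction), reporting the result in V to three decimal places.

+0.769 V

Cr₂O₇²⁻/Cr³⁺ is the cathode (higher E°), Sn⁴⁺/Sn²⁺ the anode: E°cell = +1.33 − (+0.19) = +1.14 V, n = 6.
Overall: Cr₂O₇²⁻(aq) + 14 H⁺(aq) + 3 Sn²⁺(aq) → 2 Cr³⁺(aq) + 7 H₂O(l) + 3 Sn⁴⁺(aq)
Q = [Cr³⁺]^2·[Sn⁴⁺]^3 / ([Cr₂O₇²⁻]·[H⁺]^14·[Sn²⁺]^3); log Q = 37.574.
E = E° − (0.0592/n) log Q = +1.14 − (0.0592/6)(37.574) = +0.769 V.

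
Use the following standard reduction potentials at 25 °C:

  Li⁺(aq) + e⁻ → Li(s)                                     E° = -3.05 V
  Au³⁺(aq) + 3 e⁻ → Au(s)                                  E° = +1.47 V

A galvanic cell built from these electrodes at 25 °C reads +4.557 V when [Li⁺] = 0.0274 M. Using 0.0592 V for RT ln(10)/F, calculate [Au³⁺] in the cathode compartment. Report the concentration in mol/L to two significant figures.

0.0015 M

Au³⁺/Au is the cathode, Li⁺/Li the anode: E°cell = +4.52 V, n = 3.
Overall reaction: Au³⁺(aq) + 3 Li(s) → Au(s) + 3 Li⁺(aq); Q = [Li⁺]^3/[Au³⁺]^1.
From E = E° − (0.0592/n) log Q: log Q = (E° − E)·n/0.0592 = (+4.52 − (+4.557))·3/0.0592 = -1.8750.
So 1·log[Au³⁺] = 3·log(0.0274) − log Q = -4.6867 − (-1.8750) = -2.8117; [Au³⁺] = 10^(-2.8117) ≈ 0.0015 M.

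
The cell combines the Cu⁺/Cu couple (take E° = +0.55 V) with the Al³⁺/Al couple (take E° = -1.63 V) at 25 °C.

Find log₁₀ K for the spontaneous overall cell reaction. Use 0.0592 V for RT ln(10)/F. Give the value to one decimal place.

Cathode: Cu⁺/Cu; anode: Al³⁺/Al. E°cell = +2.18 V, n = 3.
log K = nE°cell / 0.0592 = (3)(+2.18) / 0.0592 = 110.5.

110.5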